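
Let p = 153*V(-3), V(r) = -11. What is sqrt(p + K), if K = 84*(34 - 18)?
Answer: I*sqrt(339) ≈ 18.412*I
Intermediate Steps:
K = 1344 (K = 84*16 = 1344)
p = -1683 (p = 153*(-11) = -1683)
sqrt(p + K) = sqrt(-1683 + 1344) = sqrt(-339) = I*sqrt(339)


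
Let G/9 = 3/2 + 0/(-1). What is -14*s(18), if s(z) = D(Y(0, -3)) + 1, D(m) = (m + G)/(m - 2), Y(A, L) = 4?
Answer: -273/2 ≈ -136.50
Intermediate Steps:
G = 27/2 (G = 9*(3/2 + 0/(-1)) = 9*(3*(1/2) + 0*(-1)) = 9*(3/2 + 0) = 9*(3/2) = 27/2 ≈ 13.500)
D(m) = (27/2 + m)/(-2 + m) (D(m) = (m + 27/2)/(m - 2) = (27/2 + m)/(-2 + m))
s(z) = 39/4 (s(z) = (27/2 + 4)/(-2 + 4) + 1 = (35/2)/2 + 1 = (1/2)*(35/2) + 1 = 35/4 + 1 = 39/4)
-14*s(18) = -14*39/4 = -273/2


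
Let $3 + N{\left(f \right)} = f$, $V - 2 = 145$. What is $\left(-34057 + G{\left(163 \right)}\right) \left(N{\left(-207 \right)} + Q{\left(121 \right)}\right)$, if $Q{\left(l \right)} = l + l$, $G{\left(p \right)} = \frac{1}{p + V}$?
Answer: $- \frac{168922704}{155} \approx -1.0898 \cdot 10^{6}$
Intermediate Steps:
$V = 147$ ($V = 2 + 145 = 147$)
$N{\left(f \right)} = -3 + f$
$G{\left(p \right)} = \frac{1}{147 + p}$ ($G{\left(p \right)} = \frac{1}{p + 147} = \frac{1}{147 + p}$)
$Q{\left(l \right)} = 2 l$
$\left(-34057 + G{\left(163 \right)}\right) \left(N{\left(-207 \right)} + Q{\left(121 \right)}\right) = \left(-34057 + \frac{1}{147 + 163}\right) \left(\left(-3 - 207\right) + 2 \cdot 121\right) = \left(-34057 + \frac{1}{310}\right) \left(-210 + 242\right) = \left(-34057 + \frac{1}{310}\right) 32 = \left(- \frac{10557669}{310}\right) 32 = - \frac{168922704}{155}$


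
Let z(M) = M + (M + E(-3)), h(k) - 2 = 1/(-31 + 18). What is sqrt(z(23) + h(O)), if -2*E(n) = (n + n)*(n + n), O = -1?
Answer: sqrt(5057)/13 ≈ 5.4702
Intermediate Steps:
E(n) = -2*n**2 (E(n) = -(n + n)*(n + n)/2 = -2*n*2*n/2 = -2*n**2)
h(k) = 25/13 (h(k) = 2 + 1/(-31 + 18) = 2 + 1/(-13) = 2 - 1/13 = 25/13)
z(M) = -18 + 2*M (z(M) = M + (M - 2*(-3)**2) = M + (M - 2*9) = M + (M - 18) = M + (-18 + M) = -18 + 2*M)
sqrt(z(23) + h(O)) = sqrt((-18 + 2*23) + 25/13) = sqrt((-18 + 46) + 25/13) = sqrt(28 + 25/13) = sqrt(389/13) = sqrt(5057)/13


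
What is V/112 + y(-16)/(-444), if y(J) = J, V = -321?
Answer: -35183/12432 ≈ -2.8300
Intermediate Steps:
V/112 + y(-16)/(-444) = -321/112 - 16/(-444) = -321*1/112 - 16*(-1/444) = -321/112 + 4/111 = -35183/12432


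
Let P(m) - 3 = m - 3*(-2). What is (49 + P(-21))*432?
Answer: 15984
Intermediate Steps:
P(m) = 9 + m (P(m) = 3 + (m - 3*(-2)) = 3 + (m + 6) = 3 + (6 + m) = 9 + m)
(49 + P(-21))*432 = (49 + (9 - 21))*432 = (49 - 12)*432 = 37*432 = 15984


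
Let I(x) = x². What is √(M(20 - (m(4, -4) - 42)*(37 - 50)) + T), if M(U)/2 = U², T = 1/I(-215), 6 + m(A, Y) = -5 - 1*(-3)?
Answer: 11*√303251281/215 ≈ 890.95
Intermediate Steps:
m(A, Y) = -8 (m(A, Y) = -6 + (-5 - 1*(-3)) = -6 + (-5 + 3) = -6 - 2 = -8)
T = 1/46225 (T = 1/((-215)²) = 1/46225 ≈ 2.1633e-5)
M(U) = 2*U²
√(M(20 - (m(4, -4) - 42)*(37 - 50)) + T) = √(2*(20 - (-8 - 42)*(37 - 50))² + 1/46225) = √(2*(20 - (-50)*(-13))² + 1/46225) = √(2*(20 - 1*650)² + 1/46225) = √(2*(20 - 650)² + 1/46225) = √(2*(-630)² + 1/46225) = √(2*396900 + 1/46225) = √(793800 + 1/46225) = √(36693405001/46225) = 11*√303251281/215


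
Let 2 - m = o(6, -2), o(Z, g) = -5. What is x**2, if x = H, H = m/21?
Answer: 1/9 ≈ 0.11111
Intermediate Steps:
m = 7 (m = 2 - 1*(-5) = 2 + 5 = 7)
H = 1/3 (H = 7/21 = 7*(1/21) = 1/3 ≈ 0.33333)
x = 1/3 ≈ 0.33333
x**2 = (1/3)**2 = 1/9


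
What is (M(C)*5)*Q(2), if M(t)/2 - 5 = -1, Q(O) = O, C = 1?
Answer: 80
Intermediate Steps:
M(t) = 8 (M(t) = 10 + 2*(-1) = 10 - 2 = 8)
(M(C)*5)*Q(2) = (8*5)*2 = 40*2 = 80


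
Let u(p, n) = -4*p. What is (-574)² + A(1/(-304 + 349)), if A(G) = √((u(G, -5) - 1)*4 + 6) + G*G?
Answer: 667188901/2025 + √370/15 ≈ 3.2948e+5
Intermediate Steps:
A(G) = G² + √(2 - 16*G) (A(G) = √((-4*G - 1)*4 + 6) + G*G = √((-1 - 4*G)*4 + 6) + G² = √((-4 - 16*G) + 6) + G² = √(2 - 16*G) + G² = G² + √(2 - 16*G))
(-574)² + A(1/(-304 + 349)) = (-574)² + ((1/(-304 + 349))² + √(2 - 16/(-304 + 349))) = 329476 + ((1/45)² + √(2 - 16/45)) = 329476 + ((1/45)² + √(2 - 16*1/45)) = 329476 + (1/2025 + √(2 - 16/45)) = 329476 + (1/2025 + √(74/45)) = 329476 + (1/2025 + √370/15) = 667188901/2025 + √370/15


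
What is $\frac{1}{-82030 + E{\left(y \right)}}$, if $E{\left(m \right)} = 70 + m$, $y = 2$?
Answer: $- \frac{1}{81958} \approx -1.2201 \cdot 10^{-5}$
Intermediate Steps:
$\frac{1}{-82030 + E{\left(y \right)}} = \frac{1}{-82030 + \left(70 + 2\right)} = \frac{1}{-82030 + 72} = \frac{1}{-81958} = - \frac{1}{81958}$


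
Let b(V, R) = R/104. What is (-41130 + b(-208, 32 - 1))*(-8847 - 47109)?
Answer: 59837793621/26 ≈ 2.3015e+9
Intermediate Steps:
b(V, R) = R/104 (b(V, R) = R*(1/104) = R/104)
(-41130 + b(-208, 32 - 1))*(-8847 - 47109) = (-41130 + (32 - 1)/104)*(-8847 - 47109) = (-41130 + (1/104)*31)*(-55956) = (-41130 + 31/104)*(-55956) = -4277489/104*(-55956) = 59837793621/26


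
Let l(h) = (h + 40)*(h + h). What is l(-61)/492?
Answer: 427/82 ≈ 5.2073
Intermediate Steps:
l(h) = 2*h*(40 + h) (l(h) = (40 + h)*(2*h) = 2*h*(40 + h))
l(-61)/492 = (2*(-61)*(40 - 61))/492 = (2*(-61)*(-21))*(1/492) = 2562*(1/492) = 427/82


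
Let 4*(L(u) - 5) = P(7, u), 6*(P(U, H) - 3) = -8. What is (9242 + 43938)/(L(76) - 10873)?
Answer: -638160/130411 ≈ -4.8935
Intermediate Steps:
P(U, H) = 5/3 (P(U, H) = 3 + (1/6)*(-8) = 3 - 4/3 = 5/3)
L(u) = 65/12 (L(u) = 5 + (1/4)*(5/3) = 5 + 5/12 = 65/12)
(9242 + 43938)/(L(76) - 10873) = (9242 + 43938)/(65/12 - 10873) = 53180/(-130411/12) = 53180*(-12/130411) = -638160/130411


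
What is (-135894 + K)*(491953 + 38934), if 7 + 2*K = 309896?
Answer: 20227325587/2 ≈ 1.0114e+10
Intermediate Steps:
K = 309889/2 (K = -7/2 + (1/2)*309896 = -7/2 + 154948 = 309889/2 ≈ 1.5494e+5)
(-135894 + K)*(491953 + 38934) = (-135894 + 309889/2)*(491953 + 38934) = (38101/2)*530887 = 20227325587/2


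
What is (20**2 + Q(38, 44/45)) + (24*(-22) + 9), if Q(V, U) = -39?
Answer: -158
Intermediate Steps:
(20**2 + Q(38, 44/45)) + (24*(-22) + 9) = (20**2 - 39) + (24*(-22) + 9) = (400 - 39) + (-528 + 9) = 361 - 519 = -158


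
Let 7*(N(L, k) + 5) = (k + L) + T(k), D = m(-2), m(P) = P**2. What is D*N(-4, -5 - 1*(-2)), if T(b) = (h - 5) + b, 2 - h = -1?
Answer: -188/7 ≈ -26.857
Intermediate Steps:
h = 3 (h = 2 - 1*(-1) = 2 + 1 = 3)
T(b) = -2 + b (T(b) = (3 - 5) + b = -2 + b)
D = 4 (D = (-2)**2 = 4)
N(L, k) = -37/7 + L/7 + 2*k/7 (N(L, k) = -5 + ((k + L) + (-2 + k))/7 = -5 + ((L + k) + (-2 + k))/7 = -5 + (-2 + L + 2*k)/7 = -5 + (-2/7 + L/7 + 2*k/7) = -37/7 + L/7 + 2*k/7)
D*N(-4, -5 - 1*(-2)) = 4*(-37/7 + (1/7)*(-4) + 2*(-5 - 1*(-2))/7) = 4*(-37/7 - 4/7 + 2*(-5 + 2)/7) = 4*(-37/7 - 4/7 + (2/7)*(-3)) = 4*(-37/7 - 4/7 - 6/7) = 4*(-47/7) = -188/7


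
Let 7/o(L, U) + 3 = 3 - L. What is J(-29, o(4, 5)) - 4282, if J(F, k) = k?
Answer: -17135/4 ≈ -4283.8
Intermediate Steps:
o(L, U) = -7/L (o(L, U) = 7/(-3 + (3 - L)) = 7/((-L)) = 7*(-1/L) = -7/L)
J(-29, o(4, 5)) - 4282 = -7/4 - 4282 = -17135/4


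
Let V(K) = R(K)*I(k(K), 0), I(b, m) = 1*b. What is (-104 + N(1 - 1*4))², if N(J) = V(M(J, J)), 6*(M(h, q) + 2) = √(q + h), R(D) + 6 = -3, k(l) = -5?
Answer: 3481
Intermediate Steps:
I(b, m) = b
R(D) = -9 (R(D) = -6 - 3 = -9)
M(h, q) = -2 + √(h + q)/6 (M(h, q) = -2 + √(q + h)/6 = -2 + √(h + q)/6)
V(K) = 45 (V(K) = -9*(-5) = 45)
N(J) = 45
(-104 + N(1 - 1*4))² = (-104 + 45)² = (-59)² = 3481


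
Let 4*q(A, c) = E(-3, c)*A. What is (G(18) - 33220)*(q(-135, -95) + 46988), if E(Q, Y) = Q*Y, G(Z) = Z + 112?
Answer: -2473096965/2 ≈ -1.2365e+9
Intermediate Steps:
G(Z) = 112 + Z
q(A, c) = -3*A*c/4 (q(A, c) = ((-3*c)*A)/4 = (-3*A*c)/4 = -3*A*c/4)
(G(18) - 33220)*(q(-135, -95) + 46988) = ((112 + 18) - 33220)*(-3/4*(-135)*(-95) + 46988) = (130 - 33220)*(-38475/4 + 46988) = -33090*149477/4 = -2473096965/2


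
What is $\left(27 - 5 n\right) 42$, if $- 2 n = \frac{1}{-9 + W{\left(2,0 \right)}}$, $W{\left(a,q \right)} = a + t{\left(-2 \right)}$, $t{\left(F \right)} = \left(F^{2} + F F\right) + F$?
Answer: $1029$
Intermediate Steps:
$t{\left(F \right)} = F + 2 F^{2}$ ($t{\left(F \right)} = \left(F^{2} + F^{2}\right) + F = 2 F^{2} + F = F + 2 F^{2}$)
$W{\left(a,q \right)} = 6 + a$ ($W{\left(a,q \right)} = a - 2 \left(1 + 2 \left(-2\right)\right) = a - 2 \left(1 - 4\right) = a - -6 = a + 6 = 6 + a$)
$n = \frac{1}{2}$ ($n = - \frac{1}{2 \left(-9 + \left(6 + 2\right)\right)} = - \frac{1}{2 \left(-9 + 8\right)} = - \frac{1}{2 \left(-1\right)} = \left(- \frac{1}{2}\right) \left(-1\right) = \frac{1}{2} \approx 0.5$)
$\left(27 - 5 n\right) 42 = \left(27 - \frac{5}{2}\right) 42 = \frac{49}{2} \cdot 42 = 1029$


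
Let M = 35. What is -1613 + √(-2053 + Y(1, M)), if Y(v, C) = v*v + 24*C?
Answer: -1613 + 2*I*√303 ≈ -1613.0 + 34.814*I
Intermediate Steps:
Y(v, C) = v² + 24*C
-1613 + √(-2053 + Y(1, M)) = -1613 + √(-2053 + (1² + 24*35)) = -1613 + √(-2053 + (1 + 840)) = -1613 + √(-2053 + 841) = -1613 + √(-1212) = -1613 + 2*I*√303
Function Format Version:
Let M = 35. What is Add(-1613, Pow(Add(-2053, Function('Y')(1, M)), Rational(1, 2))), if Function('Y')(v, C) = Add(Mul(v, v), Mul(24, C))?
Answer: Add(-1613, Mul(2, I, Pow(303, Rational(1, 2)))) ≈ Add(-1613.0, Mul(34.814, I))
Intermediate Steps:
Function('Y')(v, C) = Add(Pow(v, 2), Mul(24, C))
Add(-1613, Pow(Add(-2053, Function('Y')(1, M)), Rational(1, 2))) = Add(-1613, Pow(Add(-2053, Add(Pow(1, 2), Mul(24, 35))), Rational(1, 2))) = Add(-1613, Pow(Add(-2053, Add(1, 840)), Rational(1, 2))) = Add(-1613, Pow(Add(-2053, 841), Rational(1, 2))) = Add(-1613, Pow(-1212, Rational(1, 2))) = Add(-1613, Mul(2, I, Pow(303, Rational(1, 2))))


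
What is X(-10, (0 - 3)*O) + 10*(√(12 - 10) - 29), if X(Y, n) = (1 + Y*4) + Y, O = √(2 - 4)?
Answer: -339 + 10*√2 ≈ -324.86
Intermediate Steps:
O = I*√2 (O = √(-2) = I*√2 ≈ 1.4142*I)
X(Y, n) = 1 + 5*Y (X(Y, n) = (1 + 4*Y) + Y = 1 + 5*Y)
X(-10, (0 - 3)*O) + 10*(√(12 - 10) - 29) = (1 + 5*(-10)) + 10*(√(12 - 10) - 29) = (1 - 50) + 10*(√2 - 29) = -49 + 10*(-29 + √2) = -49 + (-290 + 10*√2) = -339 + 10*√2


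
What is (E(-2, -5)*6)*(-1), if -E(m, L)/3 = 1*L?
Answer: -90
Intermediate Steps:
E(m, L) = -3*L
(E(-2, -5)*6)*(-1) = (-3*(-5)*6)*(-1) = (15*6)*(-1) = 90*(-1) = -90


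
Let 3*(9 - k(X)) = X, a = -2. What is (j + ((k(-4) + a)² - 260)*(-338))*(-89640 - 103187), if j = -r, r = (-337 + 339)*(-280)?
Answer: -112747875170/9 ≈ -1.2528e+10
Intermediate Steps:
k(X) = 9 - X/3
r = -560 (r = 2*(-280) = -560)
j = 560 (j = -1*(-560) = 560)
(j + ((k(-4) + a)² - 260)*(-338))*(-89640 - 103187) = (560 + (((9 - ⅓*(-4)) - 2)² - 260)*(-338))*(-89640 - 103187) = (560 + (((9 + 4/3) - 2)² - 260)*(-338))*(-192827) = (560 + ((31/3 - 2)² - 260)*(-338))*(-192827) = (560 + ((25/3)² - 260)*(-338))*(-192827) = (560 + (625/9 - 260)*(-338))*(-192827) = (560 - 1715/9*(-338))*(-192827) = (560 + 579670/9)*(-192827) = (584710/9)*(-192827) = -112747875170/9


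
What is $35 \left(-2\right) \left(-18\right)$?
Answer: $1260$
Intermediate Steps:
$35 \left(-2\right) \left(-18\right) = \left(-70\right) \left(-18\right) = 1260$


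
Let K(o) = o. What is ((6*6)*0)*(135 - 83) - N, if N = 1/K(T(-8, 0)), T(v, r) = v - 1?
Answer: ⅑ ≈ 0.11111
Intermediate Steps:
T(v, r) = -1 + v
N = -⅑ (N = 1/(-1 - 8) = 1/(-9) = -⅑ ≈ -0.11111)
((6*6)*0)*(135 - 83) - N = ((6*6)*0)*(135 - 83) - 1*(-⅑) = (36*0)*52 + ⅑ = 0*52 + ⅑ = 0 + ⅑ = ⅑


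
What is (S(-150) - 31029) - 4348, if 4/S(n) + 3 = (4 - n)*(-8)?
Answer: -43690599/1235 ≈ -35377.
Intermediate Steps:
S(n) = 4/(-35 + 8*n) (S(n) = 4/(-3 + (4 - n)*(-8)) = 4/(-3 + (-32 + 8*n)) = 4/(-35 + 8*n))
(S(-150) - 31029) - 4348 = (4/(-35 + 8*(-150)) - 31029) - 4348 = (4/(-35 - 1200) - 31029) - 4348 = (4/(-1235) - 31029) - 4348 = (4*(-1/1235) - 31029) - 4348 = (-4/1235 - 31029) - 4348 = -38320819/1235 - 4348 = -43690599/1235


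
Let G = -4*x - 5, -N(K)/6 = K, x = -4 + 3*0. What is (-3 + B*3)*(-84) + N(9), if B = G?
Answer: -2574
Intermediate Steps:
x = -4 (x = -4 + 0 = -4)
N(K) = -6*K
G = 11 (G = -4*(-4) - 5 = 16 - 5 = 11)
B = 11
(-3 + B*3)*(-84) + N(9) = (-3 + 11*3)*(-84) - 6*9 = (-3 + 33)*(-84) - 54 = 30*(-84) - 54 = -2520 - 54 = -2574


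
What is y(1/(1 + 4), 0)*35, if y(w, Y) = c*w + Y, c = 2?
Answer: 14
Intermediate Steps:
y(w, Y) = Y + 2*w (y(w, Y) = 2*w + Y = Y + 2*w)
y(1/(1 + 4), 0)*35 = (0 + 2/(1 + 4))*35 = (0 + 2/5)*35 = (0 + 2*(⅕))*35 = (0 + ⅖)*35 = (⅖)*35 = 14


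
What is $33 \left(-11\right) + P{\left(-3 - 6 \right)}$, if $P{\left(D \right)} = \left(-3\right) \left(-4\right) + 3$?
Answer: $-348$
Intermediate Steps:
$P{\left(D \right)} = 15$ ($P{\left(D \right)} = 12 + 3 = 15$)
$33 \left(-11\right) + P{\left(-3 - 6 \right)} = 33 \left(-11\right) + 15 = -363 + 15 = -348$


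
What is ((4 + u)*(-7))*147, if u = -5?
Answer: 1029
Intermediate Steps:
((4 + u)*(-7))*147 = ((4 - 5)*(-7))*147 = -1*(-7)*147 = 7*147 = 1029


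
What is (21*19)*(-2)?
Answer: -798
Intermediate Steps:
(21*19)*(-2) = 399*(-2) = -798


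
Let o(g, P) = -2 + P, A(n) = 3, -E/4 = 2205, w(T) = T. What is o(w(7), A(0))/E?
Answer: -1/8820 ≈ -0.00011338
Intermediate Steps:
E = -8820 (E = -4*2205 = -8820)
o(w(7), A(0))/E = (-2 + 3)/(-8820) = 1*(-1/8820) = -1/8820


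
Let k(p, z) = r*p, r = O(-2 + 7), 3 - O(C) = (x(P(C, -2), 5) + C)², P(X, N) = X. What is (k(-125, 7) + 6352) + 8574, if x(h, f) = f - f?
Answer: 17676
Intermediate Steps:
x(h, f) = 0
O(C) = 3 - C² (O(C) = 3 - (0 + C)² = 3 - C²)
r = -22 (r = 3 - (-2 + 7)² = 3 - 1*5² = 3 - 1*25 = 3 - 25 = -22)
k(p, z) = -22*p
(k(-125, 7) + 6352) + 8574 = (-22*(-125) + 6352) + 8574 = (2750 + 6352) + 8574 = 9102 + 8574 = 17676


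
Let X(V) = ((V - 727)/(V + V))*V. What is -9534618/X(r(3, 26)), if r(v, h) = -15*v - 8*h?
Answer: 4767309/245 ≈ 19458.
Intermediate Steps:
X(V) = -727/2 + V/2 (X(V) = ((-727 + V)/((2*V)))*V = ((-727 + V)*(1/(2*V)))*V = ((-727 + V)/(2*V))*V = -727/2 + V/2)
-9534618/X(r(3, 26)) = -9534618/(-727/2 + (-15*3 - 8*26)/2) = -9534618/(-727/2 + (-45 - 208)/2) = -9534618/(-727/2 + (1/2)*(-253)) = -9534618/(-727/2 - 253/2) = -9534618/(-490) = -9534618*(-1/490) = 4767309/245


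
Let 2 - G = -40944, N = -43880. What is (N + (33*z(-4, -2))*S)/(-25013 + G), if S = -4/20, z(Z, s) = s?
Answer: -219334/79665 ≈ -2.7532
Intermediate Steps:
G = 40946 (G = 2 - 1*(-40944) = 2 + 40944 = 40946)
S = -1/5 (S = -4*1/20 = -1/5 ≈ -0.20000)
(N + (33*z(-4, -2))*S)/(-25013 + G) = (-43880 + (33*(-2))*(-1/5))/(-25013 + 40946) = (-43880 - 66*(-1/5))/15933 = (-43880 + 66/5)*(1/15933) = -219334/5*1/15933 = -219334/79665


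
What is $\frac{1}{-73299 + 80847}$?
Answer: $\frac{1}{7548} \approx 0.00013249$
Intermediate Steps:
$\frac{1}{-73299 + 80847} = \frac{1}{7548}$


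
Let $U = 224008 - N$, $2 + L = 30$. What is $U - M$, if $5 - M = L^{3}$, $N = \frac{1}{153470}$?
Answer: $\frac{37746713849}{153470} \approx 2.4596 \cdot 10^{5}$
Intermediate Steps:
$L = 28$ ($L = -2 + 30 = 28$)
$N = \frac{1}{153470} \approx 6.5159 \cdot 10^{-6}$
$U = \frac{34378507759}{153470}$ ($U = 224008 - \frac{1}{153470} = \frac{34378507759}{153470} \approx 2.2401 \cdot 10^{5}$)
$M = -21947$ ($M = 5 - 28^{3} = 5 - 21952 = -21947$)
$U - M = \frac{34378507759}{153470} - -21947 = \frac{34378507759}{153470} + 21947 = \frac{37746713849}{153470}$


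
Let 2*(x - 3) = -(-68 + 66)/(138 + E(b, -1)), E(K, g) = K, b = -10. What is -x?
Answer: -385/128 ≈ -3.0078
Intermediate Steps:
x = 385/128 (x = 3 + (-(-68 + 66)/(138 - 10))/2 = 3 + (-(-2)/128)/2 = 3 + (-1*(-1/64))/2 = 3 + (½)*(1/64) = 3 + 1/128 = 385/128 ≈ 3.0078)
-x = -1*385/128 = -385/128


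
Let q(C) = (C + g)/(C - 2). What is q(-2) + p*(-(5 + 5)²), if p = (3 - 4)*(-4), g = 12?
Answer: -805/2 ≈ -402.50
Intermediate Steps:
p = 4 (p = -1*(-4) = 4)
q(C) = (12 + C)/(-2 + C) (q(C) = (C + 12)/(C - 2) = (12 + C)/(-2 + C))
q(-2) + p*(-(5 + 5)²) = (12 - 2)/(-2 - 2) + 4*(-(5 + 5)²) = 10/(-4) + 4*(-1*10²) = -¼*10 + 4*(-1*100) = -5/2 + 4*(-100) = -5/2 - 400 = -805/2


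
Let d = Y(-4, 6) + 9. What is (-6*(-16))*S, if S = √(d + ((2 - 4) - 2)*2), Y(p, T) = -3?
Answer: 96*I*√2 ≈ 135.76*I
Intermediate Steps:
d = 6 (d = -3 + 9 = 6)
S = I*√2 (S = √(6 + ((2 - 4) - 2)*2) = √(6 + (-2 - 2)*2) = √(6 - 4*2) = √(6 - 8) = √(-2) = I*√2 ≈ 1.4142*I)
(-6*(-16))*S = (-6*(-16))*(I*√2) = 96*(I*√2) = 96*I*√2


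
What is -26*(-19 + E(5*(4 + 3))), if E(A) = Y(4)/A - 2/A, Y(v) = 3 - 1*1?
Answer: 494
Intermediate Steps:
Y(v) = 2 (Y(v) = 3 - 1 = 2)
E(A) = 0 (E(A) = 2/A - 2/A = 0)
-26*(-19 + E(5*(4 + 3))) = -26*(-19 + 0) = -26*(-19) = 494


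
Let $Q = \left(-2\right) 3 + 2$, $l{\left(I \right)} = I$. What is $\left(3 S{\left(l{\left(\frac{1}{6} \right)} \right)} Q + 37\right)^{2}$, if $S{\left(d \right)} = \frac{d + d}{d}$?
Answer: $169$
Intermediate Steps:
$S{\left(d \right)} = 2$ ($S{\left(d \right)} = \frac{2 d}{d} = 2$)
$Q = -4$ ($Q = -6 + 2 = -4$)
$\left(3 S{\left(l{\left(\frac{1}{6} \right)} \right)} Q + 37\right)^{2} = \left(3 \cdot 2 \left(-4\right) + 37\right)^{2} = \left(6 \left(-4\right) + 37\right)^{2} = \left(-24 + 37\right)^{2} = 13^{2} = 169$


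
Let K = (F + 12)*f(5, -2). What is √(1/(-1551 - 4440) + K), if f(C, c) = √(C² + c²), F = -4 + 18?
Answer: √(-5991 + 933194106*√29)/5991 ≈ 11.833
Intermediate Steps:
F = 14
K = 26*√29 (K = (14 + 12)*√(5² + (-2)²) = 26*√(25 + 4) = 26*√29 ≈ 140.01)
√(1/(-1551 - 4440) + K) = √(1/(-1551 - 4440) + 26*√29) = √(1/(-5991) + 26*√29) = √(-1/5991 + 26*√29)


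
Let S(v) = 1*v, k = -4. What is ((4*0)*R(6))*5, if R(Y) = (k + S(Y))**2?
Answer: 0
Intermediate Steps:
S(v) = v
R(Y) = (-4 + Y)**2
((4*0)*R(6))*5 = ((4*0)*(-4 + 6)**2)*5 = (0*2**2)*5 = (0*4)*5 = 0*5 = 0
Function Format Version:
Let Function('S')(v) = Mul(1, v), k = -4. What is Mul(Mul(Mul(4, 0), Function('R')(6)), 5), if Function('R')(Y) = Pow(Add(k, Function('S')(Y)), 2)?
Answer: 0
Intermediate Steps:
Function('S')(v) = v
Function('R')(Y) = Pow(Add(-4, Y), 2)
Mul(Mul(Mul(4, 0), Function('R')(6)), 5) = Mul(Mul(Mul(4, 0), Pow(Add(-4, 6), 2)), 5) = Mul(Mul(0, Pow(2, 2)), 5) = Mul(Mul(0, 4), 5) = Mul(0, 5) = 0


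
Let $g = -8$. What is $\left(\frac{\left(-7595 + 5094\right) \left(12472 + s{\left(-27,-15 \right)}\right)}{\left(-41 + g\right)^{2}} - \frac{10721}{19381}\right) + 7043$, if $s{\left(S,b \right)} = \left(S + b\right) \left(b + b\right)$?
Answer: $- \frac{337904191430}{46533781} \approx -7261.5$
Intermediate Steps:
$s{\left(S,b \right)} = 2 b \left(S + b\right)$ ($s{\left(S,b \right)} = \left(S + b\right) 2 b = 2 b \left(S + b\right)$)
$\left(\frac{\left(-7595 + 5094\right) \left(12472 + s{\left(-27,-15 \right)}\right)}{\left(-41 + g\right)^{2}} - \frac{10721}{19381}\right) + 7043 = \left(\frac{\left(-7595 + 5094\right) \left(12472 + 2 \left(-15\right) \left(-27 - 15\right)\right)}{\left(-41 - 8\right)^{2}} - \frac{10721}{19381}\right) + 7043 = \left(\frac{\left(-2501\right) \left(12472 + 2 \left(-15\right) \left(-42\right)\right)}{\left(-49\right)^{2}} - \frac{10721}{19381}\right) + 7043 = \left(\frac{\left(-2501\right) \left(12472 + 1260\right)}{2401} - \frac{10721}{19381}\right) + 7043 = \left(\left(-2501\right) 13732 \cdot \frac{1}{2401} - \frac{10721}{19381}\right) + 7043 = \left(\left(-34343732\right) \frac{1}{2401} - \frac{10721}{19381}\right) + 7043 = \left(- \frac{34343732}{2401} - \frac{10721}{19381}\right) + 7043 = - \frac{665641611013}{46533781} + 7043 = - \frac{337904191430}{46533781}$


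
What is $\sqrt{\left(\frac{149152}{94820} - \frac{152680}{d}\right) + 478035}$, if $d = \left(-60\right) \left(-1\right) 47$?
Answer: $\frac{\sqrt{5339862552632510265}}{3342405} \approx 691.36$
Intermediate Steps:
$d = 2820$ ($d = 60 \cdot 47 = 2820$)
$\sqrt{\left(\frac{149152}{94820} - \frac{152680}{d}\right) + 478035} = \sqrt{\left(\frac{149152}{94820} - \frac{152680}{2820}\right) + 478035} = \sqrt{\left(149152 \cdot \frac{1}{94820} - \frac{7634}{141}\right) + 478035} = \sqrt{\left(\frac{37288}{23705} - \frac{7634}{141}\right) + 478035} = \sqrt{- \frac{175706362}{3342405} + 478035} = \sqrt{\frac{1597610867813}{3342405}} = \frac{\sqrt{5339862552632510265}}{3342405}$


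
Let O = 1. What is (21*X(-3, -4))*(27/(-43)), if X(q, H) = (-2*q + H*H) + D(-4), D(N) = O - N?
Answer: -15309/43 ≈ -356.02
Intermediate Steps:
D(N) = 1 - N
X(q, H) = 5 + H² - 2*q (X(q, H) = (-2*q + H*H) + (1 - 1*(-4)) = (-2*q + H²) + (1 + 4) = (H² - 2*q) + 5 = 5 + H² - 2*q)
(21*X(-3, -4))*(27/(-43)) = (21*(5 + (-4)² - 2*(-3)))*(27/(-43)) = (21*(5 + 16 + 6))*(27*(-1/43)) = (21*27)*(-27/43) = 567*(-27/43) = -15309/43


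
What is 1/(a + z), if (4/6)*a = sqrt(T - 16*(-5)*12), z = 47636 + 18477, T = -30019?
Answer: 264452/17483976607 - 6*I*sqrt(29059)/17483976607 ≈ 1.5125e-5 - 5.8499e-8*I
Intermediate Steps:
z = 66113
a = 3*I*sqrt(29059)/2 (a = 3*sqrt(-30019 - 16*(-5)*12)/2 = 3*sqrt(-30019 + 80*12)/2 = 3*sqrt(-30019 + 960)/2 = 3*sqrt(-29059)/2 = 3*(I*sqrt(29059))/2 = 3*I*sqrt(29059)/2 ≈ 255.7*I)
1/(a + z) = 1/(3*I*sqrt(29059)/2 + 66113) = 1/(66113 + 3*I*sqrt(29059)/2)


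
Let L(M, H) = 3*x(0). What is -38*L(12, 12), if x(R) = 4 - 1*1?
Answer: -342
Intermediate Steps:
x(R) = 3 (x(R) = 4 - 1 = 3)
L(M, H) = 9 (L(M, H) = 3*3 = 9)
-38*L(12, 12) = -38*9 = -342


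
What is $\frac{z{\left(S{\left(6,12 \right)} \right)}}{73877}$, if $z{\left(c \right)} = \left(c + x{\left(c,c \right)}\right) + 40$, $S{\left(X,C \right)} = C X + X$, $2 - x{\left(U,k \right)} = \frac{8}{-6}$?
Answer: $\frac{364}{221631} \approx 0.0016424$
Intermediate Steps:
$x{\left(U,k \right)} = \frac{10}{3}$ ($x{\left(U,k \right)} = 2 - \frac{8}{-6} = 2 - 8 \left(- \frac{1}{6}\right) = 2 - - \frac{4}{3} = 2 + \frac{4}{3} = \frac{10}{3}$)
$S{\left(X,C \right)} = X + C X$
$z{\left(c \right)} = \frac{130}{3} + c$ ($z{\left(c \right)} = \left(c + \frac{10}{3}\right) + 40 = \left(\frac{10}{3} + c\right) + 40 = \frac{130}{3} + c$)
$\frac{z{\left(S{\left(6,12 \right)} \right)}}{73877} = \frac{\frac{130}{3} + 6 \left(1 + 12\right)}{73877} = \left(\frac{130}{3} + 6 \cdot 13\right) \frac{1}{73877} = \left(\frac{130}{3} + 78\right) \frac{1}{73877} = \frac{364}{3} \cdot \frac{1}{73877} = \frac{364}{221631}$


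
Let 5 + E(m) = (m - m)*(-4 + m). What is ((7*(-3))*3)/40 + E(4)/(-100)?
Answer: -61/40 ≈ -1.5250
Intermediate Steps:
E(m) = -5 (E(m) = -5 + (m - m)*(-4 + m) = -5 + 0*(-4 + m) = -5 + 0 = -5)
((7*(-3))*3)/40 + E(4)/(-100) = ((7*(-3))*3)/40 - 5/(-100) = -21*3*(1/40) - 5*(-1/100) = -63*1/40 + 1/20 = -63/40 + 1/20 = -61/40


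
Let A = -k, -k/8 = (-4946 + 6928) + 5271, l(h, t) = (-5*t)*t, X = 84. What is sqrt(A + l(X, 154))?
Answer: 2*I*sqrt(15139) ≈ 246.08*I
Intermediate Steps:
l(h, t) = -5*t**2
k = -58024 (k = -8*((-4946 + 6928) + 5271) = -8*(1982 + 5271) = -8*7253 = -58024)
A = 58024 (A = -1*(-58024) = 58024)
sqrt(A + l(X, 154)) = sqrt(58024 - 5*154**2) = sqrt(58024 - 5*23716) = sqrt(58024 - 118580) = sqrt(-60556) = 2*I*sqrt(15139)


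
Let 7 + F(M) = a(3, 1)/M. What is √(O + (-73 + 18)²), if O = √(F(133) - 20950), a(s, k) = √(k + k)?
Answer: √(53509225 + 133*I*√133*√(2787281 - √2))/133 ≈ 55.016 + 1.3157*I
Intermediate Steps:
a(s, k) = √2*√k (a(s, k) = √(2*k) = √2*√k)
F(M) = -7 + √2/M (F(M) = -7 + (√2*√1)/M = -7 + (√2*1)/M = -7 + √2/M)
O = √(-20957 + √2/133) (O = √((-7 + √2/133) - 20950) = √(-20957 + √2/133) ≈ 144.77*I)
√(O + (-73 + 18)²) = √(√(-370708373 + 133*√2)/133 + (-73 + 18)²) = √(√(-370708373 + 133*√2)/133 + (-55)²) = √(√(-370708373 + 133*√2)/133 + 3025) = √(3025 + √(-370708373 + 133*√2)/133)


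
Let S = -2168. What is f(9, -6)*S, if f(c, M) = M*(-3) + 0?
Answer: -39024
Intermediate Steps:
f(c, M) = -3*M (f(c, M) = -3*M + 0 = -3*M)
f(9, -6)*S = -3*(-6)*(-2168) = 18*(-2168) = -39024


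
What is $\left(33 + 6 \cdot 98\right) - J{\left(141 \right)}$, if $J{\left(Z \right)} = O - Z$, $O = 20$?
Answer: $742$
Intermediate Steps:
$J{\left(Z \right)} = 20 - Z$
$\left(33 + 6 \cdot 98\right) - J{\left(141 \right)} = \left(33 + 6 \cdot 98\right) - \left(20 - 141\right) = \left(33 + 588\right) - \left(20 - 141\right) = 621 - -121 = 621 + 121 = 742$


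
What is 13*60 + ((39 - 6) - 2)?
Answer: 811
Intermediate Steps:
13*60 + ((39 - 6) - 2) = 780 + (33 - 2) = 780 + 31 = 811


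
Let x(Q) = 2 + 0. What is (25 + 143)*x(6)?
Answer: 336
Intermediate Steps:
x(Q) = 2
(25 + 143)*x(6) = (25 + 143)*2 = 168*2 = 336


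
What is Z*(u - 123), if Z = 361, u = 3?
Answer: -43320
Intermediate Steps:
Z*(u - 123) = 361*(3 - 123) = 361*(-120) = -43320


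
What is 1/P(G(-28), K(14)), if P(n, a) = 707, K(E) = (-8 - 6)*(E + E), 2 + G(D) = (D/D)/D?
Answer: 1/707 ≈ 0.0014144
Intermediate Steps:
G(D) = -2 + 1/D (G(D) = -2 + (D/D)/D = -2 + 1/D)
K(E) = -28*E
1/P(G(-28), K(14)) = 1/707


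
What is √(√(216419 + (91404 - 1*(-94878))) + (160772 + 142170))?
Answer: √(302942 + √402701) ≈ 550.98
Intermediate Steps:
√(√(216419 + (91404 - 1*(-94878))) + (160772 + 142170)) = √(√(216419 + (91404 + 94878)) + 302942) = √(√(216419 + 186282) + 302942) = √(√402701 + 302942) = √(302942 + √402701)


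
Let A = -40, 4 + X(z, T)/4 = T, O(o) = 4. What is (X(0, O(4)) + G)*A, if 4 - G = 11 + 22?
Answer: 1160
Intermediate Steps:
G = -29 (G = 4 - (11 + 22) = 4 - 1*33 = 4 - 33 = -29)
X(z, T) = -16 + 4*T
(X(0, O(4)) + G)*A = ((-16 + 4*4) - 29)*(-40) = ((-16 + 16) - 29)*(-40) = (0 - 29)*(-40) = -29*(-40) = 1160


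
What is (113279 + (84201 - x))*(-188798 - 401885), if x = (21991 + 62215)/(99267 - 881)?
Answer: -5738244072849771/49193 ≈ -1.1665e+11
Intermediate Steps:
x = 42103/49193 (x = 84206/98386 = 84206*(1/98386) = 42103/49193 ≈ 0.85587)
(113279 + (84201 - x))*(-188798 - 401885) = (113279 + (84201 - 1*42103/49193))*(-188798 - 401885) = (113279 + (84201 - 42103/49193))*(-590683) = (113279 + 4142057690/49193)*(-590683) = (9714591537/49193)*(-590683) = -5738244072849771/49193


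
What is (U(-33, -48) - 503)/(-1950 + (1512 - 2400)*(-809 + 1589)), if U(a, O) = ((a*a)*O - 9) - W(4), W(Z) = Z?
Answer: 8798/115765 ≈ 0.075999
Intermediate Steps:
U(a, O) = -13 + O*a² (U(a, O) = ((a*a)*O - 9) - 1*4 = (a²*O - 9) - 4 = (O*a² - 9) - 4 = (-9 + O*a²) - 4 = -13 + O*a²)
(U(-33, -48) - 503)/(-1950 + (1512 - 2400)*(-809 + 1589)) = ((-13 - 48*(-33)²) - 503)/(-1950 + (1512 - 2400)*(-809 + 1589)) = ((-13 - 48*1089) - 503)/(-1950 - 888*780) = ((-13 - 52272) - 503)/(-1950 - 692640) = (-52285 - 503)/(-694590) = -52788*(-1/694590) = 8798/115765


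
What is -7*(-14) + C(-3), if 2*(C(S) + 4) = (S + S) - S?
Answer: 185/2 ≈ 92.500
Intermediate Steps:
C(S) = -4 + S/2 (C(S) = -4 + ((S + S) - S)/2 = -4 + (2*S - S)/2 = -4 + S/2)
-7*(-14) + C(-3) = -7*(-14) + (-4 + (½)*(-3)) = 98 + (-4 - 3/2) = 98 - 11/2 = 185/2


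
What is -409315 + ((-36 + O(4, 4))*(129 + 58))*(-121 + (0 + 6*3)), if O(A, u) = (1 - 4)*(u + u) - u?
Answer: 823389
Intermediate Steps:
O(A, u) = -7*u (O(A, u) = -6*u - u = -7*u)
-409315 + ((-36 + O(4, 4))*(129 + 58))*(-121 + (0 + 6*3)) = -409315 + ((-36 - 7*4)*(129 + 58))*(-121 + (0 + 6*3)) = -409315 + ((-36 - 28)*187)*(-121 + (0 + 18)) = -409315 + (-64*187)*(-121 + 18) = -409315 - 11968*(-103) = -409315 + 1232704 = 823389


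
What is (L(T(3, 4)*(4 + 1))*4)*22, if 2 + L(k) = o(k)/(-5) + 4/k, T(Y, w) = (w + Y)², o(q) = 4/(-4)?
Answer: -38456/245 ≈ -156.96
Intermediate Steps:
o(q) = -1 (o(q) = 4*(-¼) = -1)
T(Y, w) = (Y + w)²
L(k) = -9/5 + 4/k (L(k) = -2 + (-1/(-5) + 4/k) = -2 + (-1*(-⅕) + 4/k) = -2 + (⅕ + 4/k) = -9/5 + 4/k)
(L(T(3, 4)*(4 + 1))*4)*22 = ((-9/5 + 4/(((3 + 4)²*(4 + 1))))*4)*22 = ((-9/5 + 4/((7²*5)))*4)*22 = ((-9/5 + 4/((49*5)))*4)*22 = ((-9/5 + 4/245)*4)*22 = -437/245*4*22 = -1748/245*22 = -38456/245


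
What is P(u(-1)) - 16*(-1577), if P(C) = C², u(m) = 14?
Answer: 25428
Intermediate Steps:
P(u(-1)) - 16*(-1577) = 14² - 16*(-1577) = 196 - 1*(-25232) = 196 + 25232 = 25428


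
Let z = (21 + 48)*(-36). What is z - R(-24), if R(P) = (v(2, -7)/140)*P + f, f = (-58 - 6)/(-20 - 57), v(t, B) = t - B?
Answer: -956066/385 ≈ -2483.3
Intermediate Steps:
z = -2484 (z = 69*(-36) = -2484)
f = 64/77 (f = -64/(-77) = -64*(-1/77) = 64/77 ≈ 0.83117)
R(P) = 64/77 + 9*P/140 (R(P) = ((2 - 1*(-7))/140)*P + 64/77 = ((2 + 7)*(1/140))*P + 64/77 = (9*(1/140))*P + 64/77 = 9*P/140 + 64/77 = 64/77 + 9*P/140)
z - R(-24) = -2484 - (64/77 + (9/140)*(-24)) = -2484 - (64/77 - 54/35) = -2484 - 1*(-274/385) = -2484 + 274/385 = -956066/385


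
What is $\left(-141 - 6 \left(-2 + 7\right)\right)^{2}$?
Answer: $29241$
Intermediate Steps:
$\left(-141 - 6 \left(-2 + 7\right)\right)^{2} = \left(-141 - 30\right)^{2} = \left(-171\right)^{2} = 29241$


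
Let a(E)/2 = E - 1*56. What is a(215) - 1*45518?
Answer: -45200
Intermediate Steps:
a(E) = -112 + 2*E (a(E) = 2*(E - 1*56) = 2*(E - 56) = 2*(-56 + E) = -112 + 2*E)
a(215) - 1*45518 = (-112 + 2*215) - 1*45518 = (-112 + 430) - 45518 = 318 - 45518 = -45200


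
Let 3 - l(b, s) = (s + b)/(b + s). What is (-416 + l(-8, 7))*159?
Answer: -65826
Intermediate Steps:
l(b, s) = 2 (l(b, s) = 3 - (s + b)/(b + s) = 3 - (b + s)/(b + s) = 3 - 1*1 = 3 - 1 = 2)
(-416 + l(-8, 7))*159 = (-416 + 2)*159 = -414*159 = -65826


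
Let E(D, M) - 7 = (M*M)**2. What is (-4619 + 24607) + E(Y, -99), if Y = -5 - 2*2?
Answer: 96079596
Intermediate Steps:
Y = -9 (Y = -5 - 4 = -9)
E(D, M) = 7 + M**4 (E(D, M) = 7 + (M*M)**2 = 7 + (M**2)**2 = 7 + M**4)
(-4619 + 24607) + E(Y, -99) = (-4619 + 24607) + (7 + (-99)**4) = 19988 + (7 + 96059601) = 19988 + 96059608 = 96079596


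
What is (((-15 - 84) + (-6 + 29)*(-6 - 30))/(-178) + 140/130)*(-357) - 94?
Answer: -5409367/2314 ≈ -2337.7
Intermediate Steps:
(((-15 - 84) + (-6 + 29)*(-6 - 30))/(-178) + 140/130)*(-357) - 94 = ((-99 + 23*(-36))*(-1/178) + 140*(1/130))*(-357) - 94 = ((-99 - 828)*(-1/178) + 14/13)*(-357) - 94 = (-927*(-1/178) + 14/13)*(-357) - 94 = (927/178 + 14/13)*(-357) - 94 = (14543/2314)*(-357) - 94 = -5191851/2314 - 94 = -5409367/2314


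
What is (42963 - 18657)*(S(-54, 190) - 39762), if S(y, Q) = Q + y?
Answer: -963149556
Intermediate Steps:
(42963 - 18657)*(S(-54, 190) - 39762) = (42963 - 18657)*((190 - 54) - 39762) = 24306*(136 - 39762) = 24306*(-39626) = -963149556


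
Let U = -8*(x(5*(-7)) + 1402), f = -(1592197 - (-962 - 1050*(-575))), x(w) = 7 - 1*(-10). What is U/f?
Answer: 3784/329803 ≈ 0.011474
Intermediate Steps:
x(w) = 17 (x(w) = 7 + 10 = 17)
f = -989409 (f = -(1592197 - (-962 + 603750)) = -(1592197 - 1*602788) = -(1592197 - 602788) = -1*989409 = -989409)
U = -11352 (U = -8*(17 + 1402) = -8*1419 = -11352)
U/f = -11352/(-989409) = -11352*(-1/989409) = 3784/329803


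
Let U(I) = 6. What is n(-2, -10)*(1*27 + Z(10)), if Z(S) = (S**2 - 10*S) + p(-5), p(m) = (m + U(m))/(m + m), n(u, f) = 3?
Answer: 807/10 ≈ 80.700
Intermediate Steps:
p(m) = (6 + m)/(2*m) (p(m) = (m + 6)/(m + m) = (6 + m)/((2*m)) = (6 + m)*(1/(2*m)) = (6 + m)/(2*m))
Z(S) = -1/10 + S**2 - 10*S (Z(S) = (S**2 - 10*S) + (1/2)*(6 - 5)/(-5) = (S**2 - 10*S) + (1/2)*(-1/5)*1 = (S**2 - 10*S) - 1/10 = -1/10 + S**2 - 10*S)
n(-2, -10)*(1*27 + Z(10)) = 3*(1*27 + (-1/10 + 10**2 - 10*10)) = 3*(27 + (-1/10 + 100 - 100)) = 3*(27 - 1/10) = 3*(269/10) = 807/10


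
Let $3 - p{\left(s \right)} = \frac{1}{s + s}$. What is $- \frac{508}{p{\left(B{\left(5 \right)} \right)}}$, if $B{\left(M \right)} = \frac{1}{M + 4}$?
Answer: $\frac{1016}{3} \approx 338.67$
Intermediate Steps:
$B{\left(M \right)} = \frac{1}{4 + M}$
$p{\left(s \right)} = 3 - \frac{1}{2 s}$ ($p{\left(s \right)} = 3 - \frac{1}{s + s} = 3 - \frac{1}{2 s}$)
$- \frac{508}{p{\left(B{\left(5 \right)} \right)}} = - \frac{508}{3 - \frac{1}{2 \frac{1}{4 + 5}}} = - \frac{508}{3 - \frac{1}{2 \cdot \frac{1}{9}}} = - \frac{508}{3 - \frac{\frac{1}{\frac{1}{9}}}{2}} = - \frac{508}{3 - \frac{9}{2}} = - \frac{508}{- \frac{3}{2}} = \left(-508\right) \left(- \frac{2}{3}\right) = \frac{1016}{3}$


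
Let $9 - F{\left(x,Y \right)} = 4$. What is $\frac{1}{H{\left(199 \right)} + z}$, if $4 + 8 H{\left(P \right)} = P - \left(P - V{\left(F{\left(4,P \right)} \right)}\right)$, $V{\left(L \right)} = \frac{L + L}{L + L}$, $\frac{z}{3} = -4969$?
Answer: $- \frac{8}{119259} \approx -6.7081 \cdot 10^{-5}$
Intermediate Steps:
$F{\left(x,Y \right)} = 5$ ($F{\left(x,Y \right)} = 9 - 4 = 5$)
$z = -14907$ ($z = 3 \left(-4969\right) = -14907$)
$V{\left(L \right)} = 1$ ($V{\left(L \right)} = \frac{2 L}{2 L} = 2 L \frac{1}{2 L} = 1$)
$H{\left(P \right)} = - \frac{3}{8}$ ($H{\left(P \right)} = - \frac{1}{2} + \frac{P - \left(-1 + P\right)}{8} = - \frac{1}{2} + \frac{1}{8} \cdot 1 = - \frac{1}{2} + \frac{1}{8} = - \frac{3}{8}$)
$\frac{1}{H{\left(199 \right)} + z} = \frac{1}{- \frac{3}{8} - 14907} = \frac{1}{- \frac{119259}{8}} = - \frac{8}{119259}$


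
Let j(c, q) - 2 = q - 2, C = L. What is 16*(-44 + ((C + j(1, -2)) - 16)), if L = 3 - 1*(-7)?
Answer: -832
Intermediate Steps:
L = 10 (L = 3 + 7 = 10)
C = 10
j(c, q) = q (j(c, q) = 2 + (q - 2) = 2 + (-2 + q) = q)
16*(-44 + ((C + j(1, -2)) - 16)) = 16*(-44 + ((10 - 2) - 16)) = 16*(-44 + (8 - 16)) = 16*(-44 - 8) = 16*(-52) = -832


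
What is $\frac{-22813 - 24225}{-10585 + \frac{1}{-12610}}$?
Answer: $\frac{593149180}{133476851} \approx 4.4438$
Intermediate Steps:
$\frac{-22813 - 24225}{-10585 + \frac{1}{-12610}} = - \frac{47038}{-10585 - \frac{1}{12610}} = - \frac{47038}{- \frac{133476851}{12610}} = \left(-47038\right) \left(- \frac{12610}{133476851}\right) = \frac{593149180}{133476851}$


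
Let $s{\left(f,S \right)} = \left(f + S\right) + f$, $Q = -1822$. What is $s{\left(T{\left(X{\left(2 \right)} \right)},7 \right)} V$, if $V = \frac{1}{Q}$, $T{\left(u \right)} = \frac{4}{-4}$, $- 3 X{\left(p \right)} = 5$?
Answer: $- \frac{5}{1822} \approx -0.0027442$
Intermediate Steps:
$X{\left(p \right)} = - \frac{5}{3}$ ($X{\left(p \right)} = \left(- \frac{1}{3}\right) 5 = - \frac{5}{3}$)
$T{\left(u \right)} = -1$ ($T{\left(u \right)} = 4 \left(- \frac{1}{4}\right) = -1$)
$s{\left(f,S \right)} = S + 2 f$ ($s{\left(f,S \right)} = \left(S + f\right) + f = S + 2 f$)
$V = - \frac{1}{1822}$ ($V = \frac{1}{-1822} = - \frac{1}{1822} \approx -0.00054885$)
$s{\left(T{\left(X{\left(2 \right)} \right)},7 \right)} V = \left(7 + 2 \left(-1\right)\right) \left(- \frac{1}{1822}\right) = \left(7 - 2\right) \left(- \frac{1}{1822}\right) = 5 \left(- \frac{1}{1822}\right) = - \frac{5}{1822}$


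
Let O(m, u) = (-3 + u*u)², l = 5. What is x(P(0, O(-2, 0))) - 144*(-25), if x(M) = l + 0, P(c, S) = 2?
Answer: 3605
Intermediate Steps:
O(m, u) = (-3 + u²)²
x(M) = 5 (x(M) = 5 + 0 = 5)
x(P(0, O(-2, 0))) - 144*(-25) = 5 - 144*(-25) = 5 + 3600 = 3605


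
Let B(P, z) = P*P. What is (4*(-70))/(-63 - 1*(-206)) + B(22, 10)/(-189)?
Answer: -122132/27027 ≈ -4.5189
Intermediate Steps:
B(P, z) = P²
(4*(-70))/(-63 - 1*(-206)) + B(22, 10)/(-189) = (4*(-70))/(-63 - 1*(-206)) + 22²/(-189) = -280/(-63 + 206) + 484*(-1/189) = -280/143 - 484/189 = -122132/27027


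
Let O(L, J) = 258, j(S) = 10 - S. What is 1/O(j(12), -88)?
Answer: 1/258 ≈ 0.0038760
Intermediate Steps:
1/O(j(12), -88) = 1/258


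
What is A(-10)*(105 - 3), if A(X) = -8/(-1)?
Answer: 816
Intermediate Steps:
A(X) = 8 (A(X) = -8*(-1) = 8)
A(-10)*(105 - 3) = 8*(105 - 3) = 8*102 = 816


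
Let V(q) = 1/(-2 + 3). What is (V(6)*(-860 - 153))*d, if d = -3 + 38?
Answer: -35455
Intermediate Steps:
V(q) = 1 (V(q) = 1/1 = 1)
d = 35
(V(6)*(-860 - 153))*d = (1*(-860 - 153))*35 = (1*(-1013))*35 = -1013*35 = -35455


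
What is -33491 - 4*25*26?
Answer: -36091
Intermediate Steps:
-33491 - 4*25*26 = -33491 - 100*26 = -33491 - 1*2600 = -33491 - 2600 = -36091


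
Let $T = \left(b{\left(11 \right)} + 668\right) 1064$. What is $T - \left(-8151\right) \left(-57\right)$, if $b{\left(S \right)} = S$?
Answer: $257849$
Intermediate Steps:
$T = 722456$ ($T = \left(11 + 668\right) 1064 = 679 \cdot 1064 = 722456$)
$T - \left(-8151\right) \left(-57\right) = 722456 - \left(-8151\right) \left(-57\right) = 722456 - 464607 = 257849$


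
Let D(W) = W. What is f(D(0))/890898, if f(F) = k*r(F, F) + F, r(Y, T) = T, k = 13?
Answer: 0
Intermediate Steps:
f(F) = 14*F (f(F) = 13*F + F = 14*F)
f(D(0))/890898 = (14*0)/890898 = 0*(1/890898) = 0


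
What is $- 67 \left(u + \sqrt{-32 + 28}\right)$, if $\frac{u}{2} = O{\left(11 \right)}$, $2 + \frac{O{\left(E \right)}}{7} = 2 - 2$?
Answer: $1876 - 134 i \approx 1876.0 - 134.0 i$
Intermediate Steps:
$O{\left(E \right)} = -14$ ($O{\left(E \right)} = -14 + 7 \left(2 - 2\right) = -14 + 7 \cdot 0 = -14 + 0 = -14$)
$u = -28$ ($u = 2 \left(-14\right) = -28$)
$- 67 \left(u + \sqrt{-32 + 28}\right) = - 67 \left(-28 + \sqrt{-32 + 28}\right) = - 67 \left(-28 + \sqrt{-4}\right) = - 67 \left(-28 + 2 i\right) = 1876 - 134 i$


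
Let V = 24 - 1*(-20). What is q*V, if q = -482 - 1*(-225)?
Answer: -11308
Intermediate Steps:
V = 44 (V = 24 + 20 = 44)
q = -257 (q = -482 + 225 = -257)
q*V = -257*44 = -11308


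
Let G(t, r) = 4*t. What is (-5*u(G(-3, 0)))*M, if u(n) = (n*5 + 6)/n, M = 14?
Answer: -315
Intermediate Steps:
u(n) = (6 + 5*n)/n (u(n) = (5*n + 6)/n = (6 + 5*n)/n)
(-5*u(G(-3, 0)))*M = -5*(5 + 6/((4*(-3))))*14 = -5*(5 + 6/(-12))*14 = -5*(5 + 6*(-1/12))*14 = -5*(5 - 1/2)*14 = -5*9/2*14 = -45/2*14 = -315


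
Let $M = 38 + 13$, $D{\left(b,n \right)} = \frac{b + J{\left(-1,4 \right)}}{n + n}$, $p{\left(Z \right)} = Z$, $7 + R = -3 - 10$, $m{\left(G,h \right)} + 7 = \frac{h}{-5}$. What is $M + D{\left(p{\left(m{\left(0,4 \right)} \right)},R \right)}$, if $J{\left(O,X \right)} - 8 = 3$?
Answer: $\frac{1273}{25} \approx 50.92$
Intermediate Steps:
$J{\left(O,X \right)} = 11$ ($J{\left(O,X \right)} = 8 + 3 = 11$)
$m{\left(G,h \right)} = -7 - \frac{h}{5}$ ($m{\left(G,h \right)} = -7 + \frac{h}{-5} = -7 + h \left(- \frac{1}{5}\right) = -7 - \frac{h}{5}$)
$R = -20$ ($R = -7 - 13 = -20$)
$D{\left(b,n \right)} = \frac{11 + b}{2 n}$ ($D{\left(b,n \right)} = \frac{b + 11}{n + n} = \frac{11 + b}{2 n}$)
$M = 51$
$M + D{\left(p{\left(m{\left(0,4 \right)} \right)},R \right)} = 51 + \frac{11 - \frac{39}{5}}{2 \left(-20\right)} = 51 + \frac{1}{2} \left(- \frac{1}{20}\right) \left(11 - \frac{39}{5}\right) = 51 + \frac{1}{2} \left(- \frac{1}{20}\right) \frac{16}{5} = 51 - \frac{2}{25} = \frac{1273}{25}$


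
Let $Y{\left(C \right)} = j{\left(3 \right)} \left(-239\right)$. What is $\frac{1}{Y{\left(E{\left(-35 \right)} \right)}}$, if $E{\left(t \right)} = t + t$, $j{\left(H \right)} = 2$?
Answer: $- \frac{1}{478} \approx -0.002092$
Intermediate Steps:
$E{\left(t \right)} = 2 t$
$Y{\left(C \right)} = -478$ ($Y{\left(C \right)} = 2 \left(-239\right) = -478$)
$\frac{1}{Y{\left(E{\left(-35 \right)} \right)}} = \frac{1}{-478} = - \frac{1}{478}$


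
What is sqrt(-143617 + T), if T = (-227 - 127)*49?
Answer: I*sqrt(160963) ≈ 401.2*I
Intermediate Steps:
T = -17346 (T = -354*49 = -17346)
sqrt(-143617 + T) = sqrt(-143617 - 17346) = sqrt(-160963) = I*sqrt(160963)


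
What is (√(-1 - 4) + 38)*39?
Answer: 1482 + 39*I*√5 ≈ 1482.0 + 87.207*I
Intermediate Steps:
(√(-1 - 4) + 38)*39 = (√(-5) + 38)*39 = (I*√5 + 38)*39 = (38 + I*√5)*39 = 1482 + 39*I*√5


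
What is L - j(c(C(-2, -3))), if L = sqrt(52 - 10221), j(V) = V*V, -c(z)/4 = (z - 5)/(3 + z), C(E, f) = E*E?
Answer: -16/49 + I*sqrt(10169) ≈ -0.32653 + 100.84*I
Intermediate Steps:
C(E, f) = E**2
c(z) = -4*(-5 + z)/(3 + z) (c(z) = -4*(z - 5)/(3 + z) = -4*(-5 + z)/(3 + z))
j(V) = V**2
L = I*sqrt(10169) (L = sqrt(-10169) = I*sqrt(10169) ≈ 100.84*I)
L - j(c(C(-2, -3))) = I*sqrt(10169) - (4*(5 - 1*(-2)**2)/(3 + (-2)**2))**2 = I*sqrt(10169) - (4*(5 - 1*4)/(3 + 4))**2 = I*sqrt(10169) - (4*(5 - 4)/7)**2 = I*sqrt(10169) - (4*(1/7)*1)**2 = I*sqrt(10169) - (4/7)**2 = I*sqrt(10169) - 1*16/49 = I*sqrt(10169) - 16/49 = -16/49 + I*sqrt(10169)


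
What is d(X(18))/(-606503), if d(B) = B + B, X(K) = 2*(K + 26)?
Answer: -176/606503 ≈ -0.00029019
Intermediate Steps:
X(K) = 52 + 2*K (X(K) = 2*(26 + K) = 52 + 2*K)
d(B) = 2*B
d(X(18))/(-606503) = (2*(52 + 2*18))/(-606503) = (2*(52 + 36))*(-1/606503) = (2*88)*(-1/606503) = 176*(-1/606503) = -176/606503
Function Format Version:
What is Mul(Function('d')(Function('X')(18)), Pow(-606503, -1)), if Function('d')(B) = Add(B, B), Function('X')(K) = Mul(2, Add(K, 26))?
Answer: Rational(-176, 606503) ≈ -0.00029019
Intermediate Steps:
Function('X')(K) = Add(52, Mul(2, K)) (Function('X')(K) = Mul(2, Add(26, K)) = Add(52, Mul(2, K)))
Function('d')(B) = Mul(2, B)
Mul(Function('d')(Function('X')(18)), Pow(-606503, -1)) = Mul(Mul(2, Add(52, Mul(2, 18))), Pow(-606503, -1)) = Mul(Mul(2, Add(52, 36)), Rational(-1, 606503)) = Mul(Mul(2, 88), Rational(-1, 606503)) = Mul(176, Rational(-1, 606503)) = Rational(-176, 606503)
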